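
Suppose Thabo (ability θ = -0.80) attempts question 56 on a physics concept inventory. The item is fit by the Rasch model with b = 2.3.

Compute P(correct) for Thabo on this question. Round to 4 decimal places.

P(θ) = 1 / (1 + exp(−(θ − b)))
Exponent: (-0.80 − 2.3) = -3.1000
1/(1 + e^{3.1000}) = 0.0431
P = 0.0431

0.0431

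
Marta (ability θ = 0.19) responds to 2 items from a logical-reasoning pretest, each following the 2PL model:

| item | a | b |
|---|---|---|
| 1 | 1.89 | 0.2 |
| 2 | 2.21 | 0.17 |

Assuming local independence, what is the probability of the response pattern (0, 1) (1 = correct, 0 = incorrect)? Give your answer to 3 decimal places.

P(θ) = 1 / (1 + exp(−a(θ − b)))
P_1 = 1/(1+e^{0.0189}) = 0.4953
P_2 = 1/(1+e^{-0.0442}) = 0.5110
L = (1−P_1) × P_2 = 0.5047 × 0.5110 = 0.25794

0.258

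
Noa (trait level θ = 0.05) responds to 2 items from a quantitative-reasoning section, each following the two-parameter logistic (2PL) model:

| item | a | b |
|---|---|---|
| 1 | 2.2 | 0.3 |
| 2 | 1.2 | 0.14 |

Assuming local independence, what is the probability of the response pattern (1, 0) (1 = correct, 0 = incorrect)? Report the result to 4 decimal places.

P(θ) = 1 / (1 + exp(−a(θ − b)))
P_1 = 1/(1+e^{0.5500}) = 0.3659
P_2 = 1/(1+e^{0.1080}) = 0.4730
L = P_1 × (1−P_2) = 0.3659 × 0.5270 = 0.19280

0.1928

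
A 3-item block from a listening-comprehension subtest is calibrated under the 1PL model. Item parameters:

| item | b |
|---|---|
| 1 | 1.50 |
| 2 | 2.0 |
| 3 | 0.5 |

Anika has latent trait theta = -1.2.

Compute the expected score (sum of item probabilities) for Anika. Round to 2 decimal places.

P(theta) = 1 / (1 + exp(−(theta − b)))
P_1 = 1/(1+e^{2.7000}) = 0.0630
P_2 = 1/(1+e^{3.2000}) = 0.0392
P_3 = 1/(1+e^{1.7000}) = 0.1545
E[score] = 0.0630 + 0.0392 + 0.1545 = 0.2566

0.26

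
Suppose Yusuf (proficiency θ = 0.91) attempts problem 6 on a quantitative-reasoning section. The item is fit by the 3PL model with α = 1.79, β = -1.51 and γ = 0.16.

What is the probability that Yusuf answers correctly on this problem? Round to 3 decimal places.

0.989

P(θ) = γ + (1 − γ) · 1 / (1 + exp(−α(θ − β)))
Exponent: 1.79 × (0.91 − (-1.51)) = 4.3318
1/(1 + e^{-4.3318}) = 0.9870
P = 0.16 + 0.84 × 0.9870 = 0.9891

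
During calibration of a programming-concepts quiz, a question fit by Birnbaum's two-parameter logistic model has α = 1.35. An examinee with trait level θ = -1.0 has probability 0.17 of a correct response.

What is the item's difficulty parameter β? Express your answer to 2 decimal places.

0.17

P(θ) = 1 / (1 + exp(−α(θ − β)))
logit(0.17) = ln(0.17/0.83) = -1.5856
β = θ − logit/(α) = -1.0 − (-1.5856)/1.3500 = 0.1745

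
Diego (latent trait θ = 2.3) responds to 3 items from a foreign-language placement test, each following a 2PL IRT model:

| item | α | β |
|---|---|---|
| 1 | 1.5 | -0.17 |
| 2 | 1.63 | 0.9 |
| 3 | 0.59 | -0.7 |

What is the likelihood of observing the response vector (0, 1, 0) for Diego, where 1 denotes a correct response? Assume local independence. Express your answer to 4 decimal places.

0.0032

P(θ) = 1 / (1 + exp(−α(θ − β)))
P_1 = 1/(1+e^{-3.7050}) = 0.9760
P_2 = 1/(1+e^{-2.2820}) = 0.9074
P_3 = 1/(1+e^{-1.7700}) = 0.8545
L = (1−P_1) × P_2 × (1−P_3) = 0.0240 × 0.9074 × 0.1455 = 0.00317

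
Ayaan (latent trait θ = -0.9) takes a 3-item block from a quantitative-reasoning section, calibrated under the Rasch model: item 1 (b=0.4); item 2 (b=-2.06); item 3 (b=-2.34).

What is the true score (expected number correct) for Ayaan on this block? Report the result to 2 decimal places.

1.78

P(θ) = 1 / (1 + exp(−(θ − b)))
P_1 = 1/(1+e^{1.3000}) = 0.2142
P_2 = 1/(1+e^{-1.1600}) = 0.7613
P_3 = 1/(1+e^{-1.4400}) = 0.8085
E[score] = 0.2142 + 0.7613 + 0.8085 = 1.7840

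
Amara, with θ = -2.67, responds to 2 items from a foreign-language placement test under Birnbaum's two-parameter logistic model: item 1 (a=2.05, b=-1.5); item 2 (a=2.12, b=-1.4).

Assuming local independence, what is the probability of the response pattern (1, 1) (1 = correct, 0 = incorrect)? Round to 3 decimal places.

P(θ) = 1 / (1 + exp(−a(θ − b)))
P_1 = 1/(1+e^{2.3985}) = 0.0833
P_2 = 1/(1+e^{2.6924}) = 0.0634
L = P_1 × P_2 = 0.0833 × 0.0634 = 0.00528

0.005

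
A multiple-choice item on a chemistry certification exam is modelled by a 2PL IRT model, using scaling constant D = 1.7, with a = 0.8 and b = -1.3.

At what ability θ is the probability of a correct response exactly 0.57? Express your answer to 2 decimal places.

P(θ) = 1 / (1 + exp(−D·a(θ − b)))
logit = ln(0.5700/0.4300) = 0.2819
θ = b + logit/(1.7·a) = -1.3 + 0.2819/1.3600 = -1.0928

-1.09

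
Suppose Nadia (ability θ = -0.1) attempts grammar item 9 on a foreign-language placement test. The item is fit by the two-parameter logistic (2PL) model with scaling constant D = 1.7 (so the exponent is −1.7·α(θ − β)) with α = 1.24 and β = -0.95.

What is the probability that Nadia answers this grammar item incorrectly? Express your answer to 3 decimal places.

P(θ) = 1 / (1 + exp(−D·α(θ − β)))
Exponent: 1.7 × 1.24 × (-0.1 − (-0.95)) = 1.7918
1/(1 + e^{-1.7918}) = 0.8571
P = 0.8571
P(incorrect) = 1 − 0.8571 = 0.1429

0.143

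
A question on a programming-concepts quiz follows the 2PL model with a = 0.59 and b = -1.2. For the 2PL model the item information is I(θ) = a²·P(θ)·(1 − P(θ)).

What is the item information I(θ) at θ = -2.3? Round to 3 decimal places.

0.078

P = 1/(1+e^{0.6490}) = 0.3432
P(1−P) = 0.3432 × 0.6568 = 0.2254
I = a² × P(1−P) = 0.59² × 0.2254 = 0.07847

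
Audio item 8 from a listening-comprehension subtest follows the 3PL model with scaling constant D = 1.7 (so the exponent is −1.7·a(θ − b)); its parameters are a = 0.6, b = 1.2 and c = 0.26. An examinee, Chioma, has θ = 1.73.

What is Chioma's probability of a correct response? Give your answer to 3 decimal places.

P(θ) = c + (1 − c) · 1 / (1 + exp(−D·a(θ − b)))
Exponent: 1.7 × 0.6 × (1.73 − 1.2) = 0.5406
1/(1 + e^{-0.5406}) = 0.6320
P = 0.26 + 0.74 × 0.6320 = 0.7276

0.728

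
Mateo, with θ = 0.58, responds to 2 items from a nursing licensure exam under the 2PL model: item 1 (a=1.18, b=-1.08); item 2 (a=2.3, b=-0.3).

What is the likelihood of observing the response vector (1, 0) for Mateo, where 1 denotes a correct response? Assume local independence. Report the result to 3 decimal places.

P(θ) = 1 / (1 + exp(−a(θ − b)))
P_1 = 1/(1+e^{-1.9588}) = 0.8764
P_2 = 1/(1+e^{-2.0240}) = 0.8833
L = P_1 × (1−P_2) = 0.8764 × 0.1167 = 0.10228

0.102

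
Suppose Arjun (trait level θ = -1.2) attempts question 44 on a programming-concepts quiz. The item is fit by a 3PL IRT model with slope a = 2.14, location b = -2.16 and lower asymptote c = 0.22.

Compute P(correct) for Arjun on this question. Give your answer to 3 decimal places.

0.911

P(θ) = c + (1 − c) · 1 / (1 + exp(−a(θ − b)))
Exponent: 2.14 × (-1.2 − (-2.16)) = 2.0544
1/(1 + e^{-2.0544}) = 0.8864
P = 0.22 + 0.78 × 0.8864 = 0.9114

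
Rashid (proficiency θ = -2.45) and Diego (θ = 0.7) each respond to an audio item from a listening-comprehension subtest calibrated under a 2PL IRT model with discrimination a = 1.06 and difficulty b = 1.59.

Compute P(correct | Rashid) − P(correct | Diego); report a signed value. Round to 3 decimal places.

-0.267

P(θ) = 1 / (1 + exp(−a(θ − b)))
P(Rashid) = 0.0136  [exponent -4.2824]
P(Diego) = 0.2802  [exponent -0.9434]
Difference = 0.0136 − 0.2802 = -0.2666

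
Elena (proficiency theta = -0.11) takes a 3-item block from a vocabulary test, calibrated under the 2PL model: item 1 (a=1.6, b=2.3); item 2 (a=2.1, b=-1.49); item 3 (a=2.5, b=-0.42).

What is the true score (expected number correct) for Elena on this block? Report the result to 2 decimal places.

P(theta) = 1 / (1 + exp(−a(theta − b)))
P_1 = 1/(1+e^{3.8560}) = 0.0207
P_2 = 1/(1+e^{-2.8980}) = 0.9477
P_3 = 1/(1+e^{-0.7750}) = 0.6846
E[score] = 0.0207 + 0.9477 + 0.6846 = 1.6531

1.65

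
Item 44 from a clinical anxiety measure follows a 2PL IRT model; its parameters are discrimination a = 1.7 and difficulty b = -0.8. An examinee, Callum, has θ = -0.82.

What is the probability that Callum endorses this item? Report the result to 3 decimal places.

P(θ) = 1 / (1 + exp(−a(θ − b)))
Exponent: 1.7 × (-0.82 − (-0.8)) = -0.0340
1/(1 + e^{0.0340}) = 0.4915

0.492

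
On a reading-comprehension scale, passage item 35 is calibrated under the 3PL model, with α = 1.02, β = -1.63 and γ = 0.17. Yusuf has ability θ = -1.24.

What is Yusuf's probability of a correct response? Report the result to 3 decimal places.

0.666

P(θ) = γ + (1 − γ) · 1 / (1 + exp(−α(θ − β)))
Exponent: 1.02 × (-1.24 − (-1.63)) = 0.3978
1/(1 + e^{-0.3978}) = 0.5982
P = 0.17 + 0.83 × 0.5982 = 0.6665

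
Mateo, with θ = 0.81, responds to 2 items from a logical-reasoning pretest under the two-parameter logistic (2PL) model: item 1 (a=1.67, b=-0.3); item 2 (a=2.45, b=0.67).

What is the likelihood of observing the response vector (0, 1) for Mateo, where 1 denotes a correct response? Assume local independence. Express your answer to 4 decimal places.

0.0792

P(θ) = 1 / (1 + exp(−a(θ − b)))
P_1 = 1/(1+e^{-1.8537}) = 0.8646
P_2 = 1/(1+e^{-0.3430}) = 0.5849
L = (1−P_1) × P_2 = 0.1354 × 0.5849 = 0.07922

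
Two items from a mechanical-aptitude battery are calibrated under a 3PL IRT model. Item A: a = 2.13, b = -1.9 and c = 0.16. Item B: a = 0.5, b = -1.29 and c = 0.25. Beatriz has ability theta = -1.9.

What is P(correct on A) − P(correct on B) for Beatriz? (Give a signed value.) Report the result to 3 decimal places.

P(theta) = c + (1 − c) · 1 / (1 + exp(−a(theta − b)))
P_A = 0.5800
P_B = 0.5683
P_A − P_B = 0.0117

0.012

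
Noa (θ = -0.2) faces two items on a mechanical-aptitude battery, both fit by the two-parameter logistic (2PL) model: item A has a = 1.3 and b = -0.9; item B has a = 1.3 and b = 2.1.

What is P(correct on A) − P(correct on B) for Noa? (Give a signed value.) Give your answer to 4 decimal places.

P(θ) = 1 / (1 + exp(−a(θ − b)))
P_A = 0.7130
P_B = 0.0479
P_A − P_B = 0.6651

0.6651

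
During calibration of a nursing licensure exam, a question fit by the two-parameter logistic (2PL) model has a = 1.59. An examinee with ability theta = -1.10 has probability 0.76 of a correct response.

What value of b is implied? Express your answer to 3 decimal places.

P(theta) = 1 / (1 + exp(−a(theta − b)))
logit(0.76) = ln(0.76/0.24) = 1.1527
b = theta − logit/(a) = -1.10 − 1.1527/1.5900 = -1.8250

-1.825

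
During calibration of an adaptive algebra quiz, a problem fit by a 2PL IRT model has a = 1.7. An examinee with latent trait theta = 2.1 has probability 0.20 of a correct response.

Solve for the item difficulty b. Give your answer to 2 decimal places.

2.92

P(theta) = 1 / (1 + exp(−a(theta − b)))
logit(0.20) = ln(0.20/0.80) = -1.3863
b = theta − logit/(a) = 2.1 − (-1.3863)/1.7000 = 2.9155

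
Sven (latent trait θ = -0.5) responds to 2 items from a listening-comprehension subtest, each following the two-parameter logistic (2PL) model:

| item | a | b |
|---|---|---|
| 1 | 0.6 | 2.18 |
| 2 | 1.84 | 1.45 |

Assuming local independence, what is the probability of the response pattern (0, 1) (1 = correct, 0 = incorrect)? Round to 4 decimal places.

0.0224

P(θ) = 1 / (1 + exp(−a(θ − b)))
P_1 = 1/(1+e^{1.6080}) = 0.1669
P_2 = 1/(1+e^{3.5880}) = 0.0269
L = (1−P_1) × P_2 = 0.8331 × 0.0269 = 0.02242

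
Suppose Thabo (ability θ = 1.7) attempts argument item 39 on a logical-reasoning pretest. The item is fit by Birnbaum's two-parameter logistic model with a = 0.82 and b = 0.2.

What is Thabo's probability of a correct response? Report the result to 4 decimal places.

P(θ) = 1 / (1 + exp(−a(θ − b)))
Exponent: 0.82 × (1.7 − 0.2) = 1.2300
1/(1 + e^{-1.2300}) = 0.7738

0.7738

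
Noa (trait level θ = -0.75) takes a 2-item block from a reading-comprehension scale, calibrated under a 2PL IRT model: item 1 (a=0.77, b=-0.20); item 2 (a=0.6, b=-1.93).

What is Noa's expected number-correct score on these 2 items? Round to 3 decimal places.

1.066

P(θ) = 1 / (1 + exp(−a(θ − b)))
P_1 = 1/(1+e^{0.4235}) = 0.3957
P_2 = 1/(1+e^{-0.7080}) = 0.6700
E[score] = 0.3957 + 0.6700 = 1.0656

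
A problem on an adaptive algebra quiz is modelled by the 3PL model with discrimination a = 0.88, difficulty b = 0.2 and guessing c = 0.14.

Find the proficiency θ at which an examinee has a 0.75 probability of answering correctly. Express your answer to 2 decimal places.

1.21

P(θ) = c + (1 − c) · 1 / (1 + exp(−a(θ − b)))
Remove guessing floor: (0.75 − 0.14)/(1 − 0.14) = 0.7093
logit = ln(0.7093/0.2907) = 0.8920
θ = b + logit/(a) = 0.2 + 0.8920/0.8800 = 1.2136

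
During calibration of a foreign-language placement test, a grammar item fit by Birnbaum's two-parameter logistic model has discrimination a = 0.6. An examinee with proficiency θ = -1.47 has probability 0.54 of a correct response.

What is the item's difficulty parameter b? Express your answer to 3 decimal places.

-1.737

P(θ) = 1 / (1 + exp(−a(θ − b)))
logit(0.54) = ln(0.54/0.46) = 0.1603
b = θ − logit/(a) = -1.47 − 0.1603/0.6000 = -1.7372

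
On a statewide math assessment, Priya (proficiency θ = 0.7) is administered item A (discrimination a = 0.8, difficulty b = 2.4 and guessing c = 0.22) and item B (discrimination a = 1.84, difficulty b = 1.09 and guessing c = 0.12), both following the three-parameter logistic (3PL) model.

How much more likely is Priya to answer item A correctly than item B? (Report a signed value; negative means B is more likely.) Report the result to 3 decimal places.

-0.029

P(θ) = c + (1 − c) · 1 / (1 + exp(−a(θ − b)))
P_A = 0.3793
P_B = 0.4086
P_A − P_B = -0.0293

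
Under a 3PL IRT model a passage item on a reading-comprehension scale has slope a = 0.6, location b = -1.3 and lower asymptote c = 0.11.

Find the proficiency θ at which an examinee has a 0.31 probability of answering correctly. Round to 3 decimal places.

-3.364

P(θ) = c + (1 − c) · 1 / (1 + exp(−a(θ − b)))
Remove guessing floor: (0.31 − 0.11)/(1 − 0.11) = 0.2247
logit = ln(0.2247/0.7753) = -1.2384
θ = b + logit/(a) = -1.3 + (-1.2384)/0.6000 = -3.3640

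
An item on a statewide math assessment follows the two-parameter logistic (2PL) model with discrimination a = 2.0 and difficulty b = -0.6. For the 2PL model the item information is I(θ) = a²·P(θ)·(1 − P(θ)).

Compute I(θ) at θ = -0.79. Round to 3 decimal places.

0.965

P = 1/(1+e^{0.3800}) = 0.4061
P(1−P) = 0.4061 × 0.5939 = 0.2412
I = a² × P(1−P) = 2.0² × 0.2412 = 0.96475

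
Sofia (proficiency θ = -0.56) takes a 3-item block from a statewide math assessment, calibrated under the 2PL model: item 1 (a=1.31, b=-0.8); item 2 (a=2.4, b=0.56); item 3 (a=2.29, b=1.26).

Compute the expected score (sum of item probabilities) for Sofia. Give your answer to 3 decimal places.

0.657

P(θ) = 1 / (1 + exp(−a(θ − b)))
P_1 = 1/(1+e^{-0.3144}) = 0.5780
P_2 = 1/(1+e^{2.6880}) = 0.0637
P_3 = 1/(1+e^{4.1678}) = 0.0153
E[score] = 0.5780 + 0.0637 + 0.0153 = 0.6569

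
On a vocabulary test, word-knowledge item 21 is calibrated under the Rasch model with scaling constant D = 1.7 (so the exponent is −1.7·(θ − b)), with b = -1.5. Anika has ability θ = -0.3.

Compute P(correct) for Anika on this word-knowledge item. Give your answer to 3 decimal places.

P(θ) = 1 / (1 + exp(−D·(θ − b)))
Exponent: 1.7 × (-0.3 − (-1.5)) = 2.0400
1/(1 + e^{-2.0400}) = 0.8849
P = 0.8849

0.885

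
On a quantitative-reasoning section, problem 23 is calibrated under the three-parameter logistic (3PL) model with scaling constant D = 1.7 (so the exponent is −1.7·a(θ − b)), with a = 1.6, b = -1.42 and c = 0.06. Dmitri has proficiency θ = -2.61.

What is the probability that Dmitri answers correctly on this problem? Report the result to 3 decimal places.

0.096

P(θ) = c + (1 − c) · 1 / (1 + exp(−D·a(θ − b)))
Exponent: 1.7 × 1.6 × (-2.61 − (-1.42)) = -3.2368
1/(1 + e^{3.2368}) = 0.0378
P = 0.06 + 0.94 × 0.0378 = 0.0955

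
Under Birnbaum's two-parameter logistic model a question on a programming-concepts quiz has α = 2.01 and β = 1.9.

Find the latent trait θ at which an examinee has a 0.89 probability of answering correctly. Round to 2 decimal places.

P(θ) = 1 / (1 + exp(−α(θ − β)))
logit = ln(0.8900/0.1100) = 2.0907
θ = β + logit/(α) = 1.9 + 2.0907/2.0100 = 2.9402

2.94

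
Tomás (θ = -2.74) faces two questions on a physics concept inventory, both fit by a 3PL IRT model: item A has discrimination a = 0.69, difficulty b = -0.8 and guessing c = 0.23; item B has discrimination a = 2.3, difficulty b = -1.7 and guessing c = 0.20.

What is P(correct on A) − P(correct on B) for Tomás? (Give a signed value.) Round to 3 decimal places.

P(θ) = c + (1 − c) · 1 / (1 + exp(−a(θ − b)))
P_A = 0.3900
P_B = 0.2670
P_A − P_B = 0.1229

0.123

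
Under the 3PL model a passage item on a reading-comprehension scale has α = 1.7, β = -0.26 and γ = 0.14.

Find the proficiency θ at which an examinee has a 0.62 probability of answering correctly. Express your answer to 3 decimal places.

-0.123

P(θ) = γ + (1 − γ) · 1 / (1 + exp(−α(θ − β)))
Remove guessing floor: (0.62 − 0.14)/(1 − 0.14) = 0.5581
logit = ln(0.5581/0.4419) = 0.2336
θ = β + logit/(α) = -0.26 + 0.2336/1.7000 = -0.1226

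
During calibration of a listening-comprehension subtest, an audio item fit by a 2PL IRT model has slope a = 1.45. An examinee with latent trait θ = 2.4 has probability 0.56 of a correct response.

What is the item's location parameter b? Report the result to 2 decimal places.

P(θ) = 1 / (1 + exp(−a(θ − b)))
logit(0.56) = ln(0.56/0.44) = 0.2412
b = θ − logit/(a) = 2.4 − 0.2412/1.4500 = 2.2337

2.23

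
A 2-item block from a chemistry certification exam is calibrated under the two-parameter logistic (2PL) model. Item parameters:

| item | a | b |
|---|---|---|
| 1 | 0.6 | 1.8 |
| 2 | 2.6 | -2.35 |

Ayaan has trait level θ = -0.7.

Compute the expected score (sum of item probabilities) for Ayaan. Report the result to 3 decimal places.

1.169

P(θ) = 1 / (1 + exp(−a(θ − b)))
P_1 = 1/(1+e^{1.5000}) = 0.1824
P_2 = 1/(1+e^{-4.2900}) = 0.9865
E[score] = 0.1824 + 0.9865 = 1.1689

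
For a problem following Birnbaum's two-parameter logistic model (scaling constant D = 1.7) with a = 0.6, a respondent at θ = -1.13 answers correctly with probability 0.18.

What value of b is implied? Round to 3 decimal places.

0.357

P(θ) = 1 / (1 + exp(−D·a(θ − b)))
logit(0.18) = ln(0.18/0.82) = -1.5163
b = θ − logit/(1.7·a) = -1.13 − (-1.5163)/1.0200 = 0.3566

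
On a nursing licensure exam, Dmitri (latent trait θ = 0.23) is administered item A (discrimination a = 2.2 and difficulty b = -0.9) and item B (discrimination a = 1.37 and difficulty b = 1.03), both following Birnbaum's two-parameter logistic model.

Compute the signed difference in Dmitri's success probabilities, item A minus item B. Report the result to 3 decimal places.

P(θ) = 1 / (1 + exp(−a(θ − b)))
P_A = 0.9232
P_B = 0.2505
P_A − P_B = 0.6727

0.673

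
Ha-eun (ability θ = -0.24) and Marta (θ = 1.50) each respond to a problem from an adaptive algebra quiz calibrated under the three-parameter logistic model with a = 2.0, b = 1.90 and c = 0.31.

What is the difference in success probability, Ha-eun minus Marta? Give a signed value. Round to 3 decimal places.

-0.204

P(θ) = c + (1 − c) · 1 / (1 + exp(−a(θ − b)))
P(Ha-eun) = 0.3194  [exponent -4.2800]
P(Marta) = 0.5239  [exponent -0.8000]
Difference = 0.3194 − 0.5239 = -0.2045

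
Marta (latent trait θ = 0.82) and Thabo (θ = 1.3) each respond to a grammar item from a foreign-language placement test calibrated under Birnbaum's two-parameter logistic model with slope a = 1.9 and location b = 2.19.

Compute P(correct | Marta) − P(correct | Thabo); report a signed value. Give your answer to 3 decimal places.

-0.087

P(θ) = 1 / (1 + exp(−a(θ − b)))
P(Marta) = 0.0689  [exponent -2.6030]
P(Thabo) = 0.1556  [exponent -1.6910]
Difference = 0.0689 − 0.1556 = -0.0867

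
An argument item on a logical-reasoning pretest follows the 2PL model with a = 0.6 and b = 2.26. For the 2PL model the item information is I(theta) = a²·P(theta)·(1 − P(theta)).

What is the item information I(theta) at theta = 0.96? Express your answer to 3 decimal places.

0.078

P = 1/(1+e^{0.7800}) = 0.3143
P(1−P) = 0.3143 × 0.6857 = 0.2155
I = a² × P(1−P) = 0.6² × 0.2155 = 0.07759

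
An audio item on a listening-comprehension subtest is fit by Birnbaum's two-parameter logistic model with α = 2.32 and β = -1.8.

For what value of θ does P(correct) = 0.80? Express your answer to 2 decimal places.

P(θ) = 1 / (1 + exp(−α(θ − β)))
logit = ln(0.8000/0.2000) = 1.3863
θ = β + logit/(α) = -1.8 + 1.3863/2.3200 = -1.2025

-1.20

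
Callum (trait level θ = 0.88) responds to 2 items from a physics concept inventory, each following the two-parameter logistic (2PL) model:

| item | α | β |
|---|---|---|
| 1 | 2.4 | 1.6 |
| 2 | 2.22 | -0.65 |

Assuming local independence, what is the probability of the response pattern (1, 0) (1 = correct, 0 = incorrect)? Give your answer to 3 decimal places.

0.005

P(θ) = 1 / (1 + exp(−α(θ − β)))
P_1 = 1/(1+e^{1.7280}) = 0.1508
P_2 = 1/(1+e^{-3.3966}) = 0.9676
L = P_1 × (1−P_2) = 0.1508 × 0.0324 = 0.00489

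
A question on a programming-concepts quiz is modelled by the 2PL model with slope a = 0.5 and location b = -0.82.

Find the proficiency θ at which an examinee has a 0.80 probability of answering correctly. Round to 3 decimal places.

1.953

P(θ) = 1 / (1 + exp(−a(θ − b)))
logit = ln(0.8000/0.2000) = 1.3863
θ = b + logit/(a) = -0.82 + 1.3863/0.5000 = 1.9526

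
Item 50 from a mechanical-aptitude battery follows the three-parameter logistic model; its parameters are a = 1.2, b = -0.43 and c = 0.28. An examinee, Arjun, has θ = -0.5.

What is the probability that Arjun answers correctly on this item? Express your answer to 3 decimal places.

P(θ) = c + (1 − c) · 1 / (1 + exp(−a(θ − b)))
Exponent: 1.2 × (-0.5 − (-0.43)) = -0.0840
1/(1 + e^{0.0840}) = 0.4790
P = 0.28 + 0.72 × 0.4790 = 0.6249

0.625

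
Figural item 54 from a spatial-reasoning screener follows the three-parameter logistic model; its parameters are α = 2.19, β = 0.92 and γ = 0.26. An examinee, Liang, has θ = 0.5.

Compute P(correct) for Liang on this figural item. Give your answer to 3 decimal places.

0.471

P(θ) = γ + (1 − γ) · 1 / (1 + exp(−α(θ − β)))
Exponent: 2.19 × (0.5 − 0.92) = -0.9198
1/(1 + e^{0.9198}) = 0.2850
P = 0.26 + 0.74 × 0.2850 = 0.4709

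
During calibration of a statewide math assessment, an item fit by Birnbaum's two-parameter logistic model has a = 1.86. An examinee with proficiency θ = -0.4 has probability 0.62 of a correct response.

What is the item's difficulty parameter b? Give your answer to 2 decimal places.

-0.66

P(θ) = 1 / (1 + exp(−a(θ − b)))
logit(0.62) = ln(0.62/0.38) = 0.4895
b = θ − logit/(a) = -0.4 − 0.4895/1.8600 = -0.6632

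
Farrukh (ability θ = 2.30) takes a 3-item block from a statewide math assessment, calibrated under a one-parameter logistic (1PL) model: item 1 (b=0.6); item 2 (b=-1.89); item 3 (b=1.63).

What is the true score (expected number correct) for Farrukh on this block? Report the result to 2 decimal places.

2.49

P(θ) = 1 / (1 + exp(−(θ − b)))
P_1 = 1/(1+e^{-1.7000}) = 0.8455
P_2 = 1/(1+e^{-4.1900}) = 0.9851
P_3 = 1/(1+e^{-0.6700}) = 0.6615
E[score] = 0.8455 + 0.9851 + 0.6615 = 2.4921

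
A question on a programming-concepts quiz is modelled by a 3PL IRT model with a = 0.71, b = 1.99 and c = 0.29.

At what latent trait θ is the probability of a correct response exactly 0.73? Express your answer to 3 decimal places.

2.678

P(θ) = c + (1 − c) · 1 / (1 + exp(−a(θ − b)))
Remove guessing floor: (0.73 − 0.29)/(1 − 0.29) = 0.6197
logit = ln(0.6197/0.3803) = 0.4884
θ = b + logit/(a) = 1.99 + 0.4884/0.7100 = 2.6778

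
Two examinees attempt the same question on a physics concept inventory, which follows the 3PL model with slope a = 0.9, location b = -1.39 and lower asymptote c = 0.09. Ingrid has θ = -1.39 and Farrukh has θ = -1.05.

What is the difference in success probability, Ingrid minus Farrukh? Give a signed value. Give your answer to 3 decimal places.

P(θ) = c + (1 − c) · 1 / (1 + exp(−a(θ − b)))
P(Ingrid) = 0.5450  [exponent 0.0000]
P(Farrukh) = 0.6141  [exponent 0.3060]
Difference = 0.5450 − 0.6141 = -0.0691

-0.069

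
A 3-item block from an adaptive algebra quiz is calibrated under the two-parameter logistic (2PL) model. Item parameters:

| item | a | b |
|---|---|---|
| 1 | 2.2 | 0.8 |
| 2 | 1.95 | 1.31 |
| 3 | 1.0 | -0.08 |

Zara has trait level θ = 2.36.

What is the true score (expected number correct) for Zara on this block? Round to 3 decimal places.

2.774

P(θ) = 1 / (1 + exp(−a(θ − b)))
P_1 = 1/(1+e^{-3.4320}) = 0.9687
P_2 = 1/(1+e^{-2.0475}) = 0.8857
P_3 = 1/(1+e^{-2.4400}) = 0.9198
E[score] = 0.9687 + 0.8857 + 0.9198 = 2.7742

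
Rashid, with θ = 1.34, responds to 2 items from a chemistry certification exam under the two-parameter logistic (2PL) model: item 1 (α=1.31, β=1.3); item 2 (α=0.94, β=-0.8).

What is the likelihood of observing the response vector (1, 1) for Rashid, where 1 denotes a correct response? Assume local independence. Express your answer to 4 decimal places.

P(θ) = 1 / (1 + exp(−α(θ − β)))
P_1 = 1/(1+e^{-0.0524}) = 0.5131
P_2 = 1/(1+e^{-2.0116}) = 0.8820
L = P_1 × P_2 = 0.5131 × 0.8820 = 0.45256

0.4526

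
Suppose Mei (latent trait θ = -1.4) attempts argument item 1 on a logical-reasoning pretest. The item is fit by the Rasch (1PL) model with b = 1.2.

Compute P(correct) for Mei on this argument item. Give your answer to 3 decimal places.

P(θ) = 1 / (1 + exp(−(θ − b)))
Exponent: (-1.4 − 1.2) = -2.6000
1/(1 + e^{2.6000}) = 0.0691
P = 0.0691

0.069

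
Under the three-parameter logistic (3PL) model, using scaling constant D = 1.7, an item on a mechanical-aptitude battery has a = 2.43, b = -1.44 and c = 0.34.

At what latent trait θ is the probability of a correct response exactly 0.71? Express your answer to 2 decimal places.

-1.38

P(θ) = c + (1 − c) · 1 / (1 + exp(−D·a(θ − b)))
Remove guessing floor: (0.71 − 0.34)/(1 − 0.34) = 0.5606
logit = ln(0.5606/0.4394) = 0.2436
θ = b + logit/(1.7·a) = -1.44 + 0.2436/4.1310 = -1.3810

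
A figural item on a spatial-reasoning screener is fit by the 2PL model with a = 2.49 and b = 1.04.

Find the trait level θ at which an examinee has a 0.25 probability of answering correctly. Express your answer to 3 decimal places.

P(θ) = 1 / (1 + exp(−a(θ − b)))
logit = ln(0.2500/0.7500) = -1.0986
θ = b + logit/(a) = 1.04 + (-1.0986)/2.4900 = 0.5988

0.599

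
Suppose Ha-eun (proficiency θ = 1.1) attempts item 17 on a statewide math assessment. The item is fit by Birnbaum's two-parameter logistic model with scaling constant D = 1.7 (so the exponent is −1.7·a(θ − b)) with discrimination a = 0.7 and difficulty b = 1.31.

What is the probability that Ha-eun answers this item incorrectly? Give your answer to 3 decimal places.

0.562

P(θ) = 1 / (1 + exp(−D·a(θ − b)))
Exponent: 1.7 × 0.7 × (1.1 − 1.31) = -0.2499
1/(1 + e^{0.2499}) = 0.4378
P = 0.4378
P(incorrect) = 1 − 0.4378 = 0.5622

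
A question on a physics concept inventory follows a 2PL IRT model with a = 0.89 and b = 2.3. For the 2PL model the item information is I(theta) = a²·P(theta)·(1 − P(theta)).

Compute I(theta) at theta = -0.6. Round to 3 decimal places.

0.052

P = 1/(1+e^{2.5810}) = 0.0704
P(1−P) = 0.0704 × 0.9296 = 0.0654
I = a² × P(1−P) = 0.89² × 0.0654 = 0.05182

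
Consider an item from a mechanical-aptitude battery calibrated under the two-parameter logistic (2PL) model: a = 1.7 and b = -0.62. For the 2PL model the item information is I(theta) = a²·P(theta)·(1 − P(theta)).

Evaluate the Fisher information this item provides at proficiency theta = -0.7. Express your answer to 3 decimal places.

P = 1/(1+e^{0.1360}) = 0.4661
P(1−P) = 0.4661 × 0.5339 = 0.2488
I = a² × P(1−P) = 1.7² × 0.2488 = 0.71917

0.719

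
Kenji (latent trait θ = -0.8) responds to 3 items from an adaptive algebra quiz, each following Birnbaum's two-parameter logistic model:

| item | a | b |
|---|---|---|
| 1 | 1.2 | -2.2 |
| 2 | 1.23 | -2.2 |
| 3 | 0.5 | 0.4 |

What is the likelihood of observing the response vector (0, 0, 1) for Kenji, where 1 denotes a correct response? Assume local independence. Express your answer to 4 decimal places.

P(θ) = 1 / (1 + exp(−a(θ − b)))
P_1 = 1/(1+e^{-1.6800}) = 0.8429
P_2 = 1/(1+e^{-1.7220}) = 0.8484
P_3 = 1/(1+e^{0.6000}) = 0.3543
L = (1−P_1) × (1−P_2) × P_3 = 0.1571 × 0.1516 × 0.3543 = 0.00844

0.0084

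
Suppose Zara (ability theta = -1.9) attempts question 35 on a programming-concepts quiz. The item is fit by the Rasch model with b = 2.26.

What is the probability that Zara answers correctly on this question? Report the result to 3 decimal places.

P(theta) = 1 / (1 + exp(−(theta − b)))
Exponent: (-1.9 − 2.26) = -4.1600
1/(1 + e^{4.1600}) = 0.0154
P = 0.0154

0.015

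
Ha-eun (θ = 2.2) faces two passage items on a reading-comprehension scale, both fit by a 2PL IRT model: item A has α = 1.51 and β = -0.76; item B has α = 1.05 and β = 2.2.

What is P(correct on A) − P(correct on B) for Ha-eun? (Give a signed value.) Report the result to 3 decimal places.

0.489

P(θ) = 1 / (1 + exp(−α(θ − β)))
P_A = 0.9887
P_B = 0.5000
P_A − P_B = 0.4887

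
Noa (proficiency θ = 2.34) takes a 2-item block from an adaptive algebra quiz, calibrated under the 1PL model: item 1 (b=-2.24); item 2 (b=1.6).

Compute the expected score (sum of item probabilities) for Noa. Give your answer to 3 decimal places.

1.667

P(θ) = 1 / (1 + exp(−(θ − b)))
P_1 = 1/(1+e^{-4.5800}) = 0.9898
P_2 = 1/(1+e^{-0.7400}) = 0.6770
E[score] = 0.9898 + 0.6770 = 1.6668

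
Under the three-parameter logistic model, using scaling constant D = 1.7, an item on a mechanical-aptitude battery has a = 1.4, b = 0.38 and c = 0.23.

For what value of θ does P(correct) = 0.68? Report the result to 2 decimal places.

0.52

P(θ) = c + (1 − c) · 1 / (1 + exp(−D·a(θ − b)))
Remove guessing floor: (0.68 − 0.23)/(1 − 0.23) = 0.5844
logit = ln(0.5844/0.4156) = 0.3409
θ = b + logit/(1.7·a) = 0.38 + 0.3409/2.3800 = 0.5232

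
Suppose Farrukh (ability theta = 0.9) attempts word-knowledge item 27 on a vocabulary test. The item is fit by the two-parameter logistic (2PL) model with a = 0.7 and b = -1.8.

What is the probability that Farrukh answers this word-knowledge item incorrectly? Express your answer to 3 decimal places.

0.131

P(theta) = 1 / (1 + exp(−a(theta − b)))
Exponent: 0.7 × (0.9 − (-1.8)) = 1.8900
1/(1 + e^{-1.8900}) = 0.8688
P(incorrect) = 1 − 0.8688 = 0.1312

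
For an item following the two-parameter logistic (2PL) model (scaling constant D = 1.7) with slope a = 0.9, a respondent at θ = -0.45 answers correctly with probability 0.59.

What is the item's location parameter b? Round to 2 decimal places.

-0.69

P(θ) = 1 / (1 + exp(−D·a(θ − b)))
logit(0.59) = ln(0.59/0.41) = 0.3640
b = θ − logit/(1.7·a) = -0.45 − 0.3640/1.5300 = -0.6879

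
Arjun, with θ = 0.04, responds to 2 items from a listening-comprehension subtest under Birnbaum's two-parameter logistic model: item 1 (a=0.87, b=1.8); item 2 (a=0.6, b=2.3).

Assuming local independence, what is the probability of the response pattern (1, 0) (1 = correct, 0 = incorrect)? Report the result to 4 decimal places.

0.1414

P(θ) = 1 / (1 + exp(−a(θ − b)))
P_1 = 1/(1+e^{1.5312}) = 0.1778
P_2 = 1/(1+e^{1.3560}) = 0.2049
L = P_1 × (1−P_2) = 0.1778 × 0.7951 = 0.14138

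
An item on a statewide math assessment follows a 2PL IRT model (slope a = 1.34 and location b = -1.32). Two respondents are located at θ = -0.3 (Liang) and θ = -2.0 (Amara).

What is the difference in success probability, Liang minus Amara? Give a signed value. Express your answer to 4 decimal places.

P(θ) = 1 / (1 + exp(−a(θ − b)))
P(Liang) = 0.7969  [exponent 1.3668]
P(Amara) = 0.2868  [exponent -0.9112]
Difference = 0.7969 − 0.2868 = 0.5101

0.5101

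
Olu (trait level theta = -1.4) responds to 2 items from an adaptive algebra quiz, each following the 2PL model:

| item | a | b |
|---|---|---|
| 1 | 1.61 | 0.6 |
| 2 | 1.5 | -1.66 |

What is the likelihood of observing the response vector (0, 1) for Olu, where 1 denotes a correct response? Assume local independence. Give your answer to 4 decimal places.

0.5734

P(theta) = 1 / (1 + exp(−a(theta − b)))
P_1 = 1/(1+e^{3.2200}) = 0.0384
P_2 = 1/(1+e^{-0.3900}) = 0.5963
L = (1−P_1) × P_2 = 0.9616 × 0.5963 = 0.57337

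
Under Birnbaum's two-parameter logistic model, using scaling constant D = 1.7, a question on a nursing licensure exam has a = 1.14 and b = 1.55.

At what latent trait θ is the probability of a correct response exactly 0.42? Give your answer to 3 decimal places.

1.383

P(θ) = 1 / (1 + exp(−D·a(θ − b)))
logit = ln(0.4200/0.5800) = -0.3228
θ = b + logit/(1.7·a) = 1.55 + (-0.3228)/1.9380 = 1.3835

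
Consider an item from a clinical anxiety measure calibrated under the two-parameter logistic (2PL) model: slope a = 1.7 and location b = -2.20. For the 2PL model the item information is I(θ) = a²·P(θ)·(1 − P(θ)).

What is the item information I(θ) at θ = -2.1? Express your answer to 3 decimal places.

P = 1/(1+e^{-0.1700}) = 0.5424
P(1−P) = 0.5424 × 0.4576 = 0.2482
I = a² × P(1−P) = 1.7² × 0.2482 = 0.71730

0.717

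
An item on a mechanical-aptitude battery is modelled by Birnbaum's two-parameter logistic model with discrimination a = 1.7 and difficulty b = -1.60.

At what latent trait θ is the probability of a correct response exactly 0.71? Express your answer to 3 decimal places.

-1.073

P(θ) = 1 / (1 + exp(−a(θ − b)))
logit = ln(0.7100/0.2900) = 0.8954
θ = b + logit/(a) = -1.60 + 0.8954/1.7000 = -1.0733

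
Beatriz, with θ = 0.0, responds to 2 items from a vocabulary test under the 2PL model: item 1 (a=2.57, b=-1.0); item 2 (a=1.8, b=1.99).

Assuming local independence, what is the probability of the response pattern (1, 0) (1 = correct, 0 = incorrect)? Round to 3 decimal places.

0.904

P(θ) = 1 / (1 + exp(−a(θ − b)))
P_1 = 1/(1+e^{-2.5700}) = 0.9289
P_2 = 1/(1+e^{3.5820}) = 0.0271
L = P_1 × (1−P_2) = 0.9289 × 0.9729 = 0.90376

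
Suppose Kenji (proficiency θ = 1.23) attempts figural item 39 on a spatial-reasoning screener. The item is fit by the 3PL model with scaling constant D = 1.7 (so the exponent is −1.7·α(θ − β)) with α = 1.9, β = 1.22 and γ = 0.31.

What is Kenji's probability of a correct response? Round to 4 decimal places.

P(θ) = γ + (1 − γ) · 1 / (1 + exp(−D·α(θ − β)))
Exponent: 1.7 × 1.9 × (1.23 − 1.22) = 0.0323
1/(1 + e^{-0.0323}) = 0.5081
P = 0.31 + 0.69 × 0.5081 = 0.6606

0.6606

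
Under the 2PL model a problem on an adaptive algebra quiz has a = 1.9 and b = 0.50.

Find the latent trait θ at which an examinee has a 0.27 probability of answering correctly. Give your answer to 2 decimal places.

P(θ) = 1 / (1 + exp(−a(θ − b)))
logit = ln(0.2700/0.7300) = -0.9946
θ = b + logit/(a) = 0.50 + (-0.9946)/1.9000 = -0.0235

-0.02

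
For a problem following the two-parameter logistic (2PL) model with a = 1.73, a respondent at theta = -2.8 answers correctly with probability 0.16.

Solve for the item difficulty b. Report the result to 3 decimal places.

P(theta) = 1 / (1 + exp(−a(theta − b)))
logit(0.16) = ln(0.16/0.84) = -1.6582
b = theta − logit/(a) = -2.8 − (-1.6582)/1.7300 = -1.8415

-1.841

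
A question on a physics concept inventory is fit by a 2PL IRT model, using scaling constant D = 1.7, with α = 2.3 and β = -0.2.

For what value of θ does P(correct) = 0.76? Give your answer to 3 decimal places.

P(θ) = 1 / (1 + exp(−D·α(θ − β)))
logit = ln(0.7600/0.2400) = 1.1527
θ = β + logit/(1.7·α) = -0.2 + 1.1527/3.9100 = 0.0948

0.095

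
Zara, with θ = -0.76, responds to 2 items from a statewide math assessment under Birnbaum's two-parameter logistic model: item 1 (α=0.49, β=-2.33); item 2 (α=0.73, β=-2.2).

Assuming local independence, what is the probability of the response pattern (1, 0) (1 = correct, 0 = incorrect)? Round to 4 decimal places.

0.1770

P(θ) = 1 / (1 + exp(−α(θ − β)))
P_1 = 1/(1+e^{-0.7693}) = 0.6834
P_2 = 1/(1+e^{-1.0512}) = 0.7410
L = P_1 × (1−P_2) = 0.6834 × 0.2590 = 0.17699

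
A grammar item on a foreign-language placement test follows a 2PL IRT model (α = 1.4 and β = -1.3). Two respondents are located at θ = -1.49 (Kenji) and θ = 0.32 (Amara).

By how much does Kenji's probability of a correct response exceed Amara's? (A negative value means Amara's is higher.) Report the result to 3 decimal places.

-0.472

P(θ) = 1 / (1 + exp(−α(θ − β)))
P(Kenji) = 0.4339  [exponent -0.2660]
P(Amara) = 0.9062  [exponent 2.2680]
Difference = 0.4339 − 0.9062 = -0.4723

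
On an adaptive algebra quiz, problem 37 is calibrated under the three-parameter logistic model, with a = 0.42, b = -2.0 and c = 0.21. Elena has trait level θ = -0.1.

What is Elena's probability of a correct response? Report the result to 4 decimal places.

0.7547

P(θ) = c + (1 − c) · 1 / (1 + exp(−a(θ − b)))
Exponent: 0.42 × (-0.1 − (-2.0)) = 0.7980
1/(1 + e^{-0.7980}) = 0.6895
P = 0.21 + 0.79 × 0.6895 = 0.7547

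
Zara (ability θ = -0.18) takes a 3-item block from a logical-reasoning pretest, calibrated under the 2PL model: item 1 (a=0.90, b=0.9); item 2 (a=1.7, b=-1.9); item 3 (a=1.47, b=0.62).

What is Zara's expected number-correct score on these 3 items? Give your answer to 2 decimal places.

P(θ) = 1 / (1 + exp(−a(θ − b)))
P_1 = 1/(1+e^{0.9720}) = 0.2745
P_2 = 1/(1+e^{-2.9240}) = 0.9490
P_3 = 1/(1+e^{1.1760}) = 0.2358
E[score] = 0.2745 + 0.9490 + 0.2358 = 1.4593

1.46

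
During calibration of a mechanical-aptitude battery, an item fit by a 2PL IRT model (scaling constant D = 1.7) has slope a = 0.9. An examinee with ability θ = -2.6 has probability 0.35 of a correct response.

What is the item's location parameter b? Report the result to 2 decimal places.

P(θ) = 1 / (1 + exp(−D·a(θ − b)))
logit(0.35) = ln(0.35/0.65) = -0.6190
b = θ − logit/(1.7·a) = -2.6 − (-0.6190)/1.5300 = -2.1954

-2.20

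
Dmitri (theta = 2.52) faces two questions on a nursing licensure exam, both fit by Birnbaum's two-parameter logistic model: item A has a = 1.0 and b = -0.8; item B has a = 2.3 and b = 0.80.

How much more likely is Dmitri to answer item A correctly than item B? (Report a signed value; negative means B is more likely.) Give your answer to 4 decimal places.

-0.0161

P(theta) = 1 / (1 + exp(−a(theta − b)))
P_A = 0.9651
P_B = 0.9812
P_A − P_B = -0.0161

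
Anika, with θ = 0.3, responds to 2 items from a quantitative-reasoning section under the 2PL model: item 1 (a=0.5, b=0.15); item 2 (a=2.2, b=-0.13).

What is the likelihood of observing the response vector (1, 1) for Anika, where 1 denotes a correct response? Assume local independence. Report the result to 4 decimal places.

P(θ) = 1 / (1 + exp(−a(θ − b)))
P_1 = 1/(1+e^{-0.0750}) = 0.5187
P_2 = 1/(1+e^{-0.9460}) = 0.7203
L = P_1 × P_2 = 0.5187 × 0.7203 = 0.37365

0.3737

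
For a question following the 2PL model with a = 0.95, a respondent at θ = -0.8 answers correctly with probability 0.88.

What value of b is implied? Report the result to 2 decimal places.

-2.90

P(θ) = 1 / (1 + exp(−a(θ − b)))
logit(0.88) = ln(0.88/0.12) = 1.9924
b = θ − logit/(a) = -0.8 − 1.9924/0.9500 = -2.8973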